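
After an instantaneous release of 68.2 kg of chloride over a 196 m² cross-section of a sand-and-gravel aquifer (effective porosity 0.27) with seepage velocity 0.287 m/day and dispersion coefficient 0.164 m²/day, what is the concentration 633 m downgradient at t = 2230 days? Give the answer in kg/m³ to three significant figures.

For an instantaneous plane source, C(x,t) = M/(n_e·A·√(4πDt)) · exp(−(x−vt)²/(4Dt)), with n_e·A the pore (flow) area.
Plume center vt = 0.287 × 2230 = 640.01 m, so the well at 633 m is 7.01 m upgradient of the peak.
√(4πDt) = 67.79 m, giving peak height M/(n_e·A·√(4πDt)) = 68.2/(0.27 × 196 × 67.79) = 0.01901 kg/m³.
(x−vt)²/(4Dt) = (-7.01)²/(4 × 0.164 × 2230) = 0.03359; exp(−0.03359) = 0.9670.
C = 0.01901 × 0.9670 = 0.0184 kg/m³.

0.0184 kg/m³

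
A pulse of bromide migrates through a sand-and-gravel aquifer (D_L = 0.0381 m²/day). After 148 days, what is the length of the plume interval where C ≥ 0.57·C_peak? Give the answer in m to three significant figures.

7.12 m

The plume is Gaussian with σ = √(2Dt) = √(2 × 0.0381 × 148) = 3.358 m.
C/C_peak = exp(−Δx²/(2σ²)) = 0.57 ⇒ Δx = σ·√(−2 ln 0.57) = 3.358 × 1.060 = 3.559 m.
Width = 2Δx = 7.12 m.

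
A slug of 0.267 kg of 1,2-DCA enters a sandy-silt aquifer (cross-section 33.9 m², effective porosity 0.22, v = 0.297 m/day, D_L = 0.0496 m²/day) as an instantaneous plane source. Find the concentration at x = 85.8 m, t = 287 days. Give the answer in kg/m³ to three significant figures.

0.00266 kg/m³

For an instantaneous plane source, C(x,t) = M/(n_e·A·√(4πDt)) · exp(−(x−vt)²/(4Dt)), with n_e·A the pore (flow) area.
Plume center vt = 0.297 × 287 = 85.239 m, so the well at 85.8 m is 0.561 m downgradient of the peak.
√(4πDt) = 13.37 m, giving peak height M/(n_e·A·√(4πDt)) = 0.267/(0.22 × 33.9 × 13.37) = 0.002678 kg/m³.
(x−vt)²/(4Dt) = (0.561)²/(4 × 0.0496 × 287) = 0.005527; exp(−0.005527) = 0.9945.
C = 0.002678 × 0.9945 = 0.00266 kg/m³.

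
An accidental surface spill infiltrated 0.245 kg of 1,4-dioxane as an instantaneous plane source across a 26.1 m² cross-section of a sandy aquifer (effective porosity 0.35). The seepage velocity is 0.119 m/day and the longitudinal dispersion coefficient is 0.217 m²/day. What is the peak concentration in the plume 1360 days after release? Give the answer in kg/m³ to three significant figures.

0.000440 kg/m³

The peak of an instantaneous 1D plume sits at x = vt; there the Gaussian factor is 1 and C_max = M/(n_e·A·√(4πDt)), where n_e·A is the pore area the mass is dissolved in.
√(4πDt) = √(4π × 0.217 × 1360) = 60.90 m, so C_max = 0.245/(0.35 × 26.1 × 60.90) = 0.000440 kg/m³.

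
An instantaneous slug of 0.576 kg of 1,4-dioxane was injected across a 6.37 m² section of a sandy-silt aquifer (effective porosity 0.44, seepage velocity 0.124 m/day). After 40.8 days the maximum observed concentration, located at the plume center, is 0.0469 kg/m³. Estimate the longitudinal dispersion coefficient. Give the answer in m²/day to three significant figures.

At the plume center C_max = M/(n_e·A·√(4πDt)), so D = M²/(4πt·(n_e·A·C_max)²).
n_e·A·C_max = 0.44 × 6.37 × 0.0469 = 0.1315 kg/m.
D = 0.576²/(4π × 40.8 × 0.1315²) = 0.0374 m²/day.

0.0374 m²/day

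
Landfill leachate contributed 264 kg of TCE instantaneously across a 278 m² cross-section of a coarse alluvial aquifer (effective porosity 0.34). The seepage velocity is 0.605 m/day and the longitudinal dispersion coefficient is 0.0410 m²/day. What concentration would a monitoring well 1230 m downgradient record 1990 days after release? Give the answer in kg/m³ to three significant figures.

For an instantaneous plane source, C(x,t) = M/(n_e·A·√(4πDt)) · exp(−(x−vt)²/(4Dt)), with n_e·A the pore (flow) area.
Plume center vt = 0.605 × 1990 = 1203.95 m, so the well at 1230 m is 26.05 m downgradient of the peak.
√(4πDt) = 32.02 m, giving peak height M/(n_e·A·√(4πDt)) = 264/(0.34 × 278 × 32.02) = 0.08723 kg/m³.
(x−vt)²/(4Dt) = (26.05)²/(4 × 0.0410 × 1990) = 2.079; exp(−2.079) = 0.1251.
C = 0.08723 × 0.1251 = 0.0109 kg/m³.

0.0109 kg/m³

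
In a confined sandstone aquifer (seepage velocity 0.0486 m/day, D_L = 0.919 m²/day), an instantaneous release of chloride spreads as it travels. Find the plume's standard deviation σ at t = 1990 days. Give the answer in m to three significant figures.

Dispersive spreading gives a Gaussian with σ² = 2Dt; advection only shifts the center.
σ = √(2 × 0.919 × 1990) = 60.5 m.

60.5 m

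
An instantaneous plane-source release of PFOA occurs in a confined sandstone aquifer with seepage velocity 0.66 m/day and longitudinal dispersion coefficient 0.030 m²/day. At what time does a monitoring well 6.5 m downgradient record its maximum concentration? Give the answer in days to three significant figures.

9.78 days

For the 1D instantaneous-source solution, setting ∂C/∂t = 0 at fixed x gives v²t² + 2Dt − x² = 0, so t = (√(D² + v²x²) − D)/v².
√(D² + v²x²) = √(0.030² + 0.66² × 6.5²) = 4.290; v² = 0.4356.
t = (4.290 − 0.030)/0.4356 = 9.78 days (vs. the pure-advection estimate x/v = 9.85 d).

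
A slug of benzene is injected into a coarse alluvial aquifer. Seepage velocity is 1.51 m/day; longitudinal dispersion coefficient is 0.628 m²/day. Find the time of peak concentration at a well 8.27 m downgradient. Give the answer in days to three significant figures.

For the 1D instantaneous-source solution, setting ∂C/∂t = 0 at fixed x gives v²t² + 2Dt − x² = 0, so t = (√(D² + v²x²) − D)/v².
√(D² + v²x²) = √(0.628² + 1.51² × 8.27²) = 12.50; v² = 2.2801.
t = (12.50 − 0.628)/2.2801 = 5.21 days (vs. the pure-advection estimate x/v = 5.48 d).

5.21 days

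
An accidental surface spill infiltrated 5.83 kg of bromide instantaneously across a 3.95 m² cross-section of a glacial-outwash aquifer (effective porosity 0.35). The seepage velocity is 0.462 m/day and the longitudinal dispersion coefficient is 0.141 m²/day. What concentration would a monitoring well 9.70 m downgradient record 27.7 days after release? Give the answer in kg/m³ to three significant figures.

0.326 kg/m³

For an instantaneous plane source, C(x,t) = M/(n_e·A·√(4πDt)) · exp(−(x−vt)²/(4Dt)), with n_e·A the pore (flow) area.
Plume center vt = 0.462 × 27.7 = 12.7974 m, so the well at 9.70 m is 3.0974 m upgradient of the peak.
√(4πDt) = 7.006 m, giving peak height M/(n_e·A·√(4πDt)) = 5.83/(0.35 × 3.95 × 7.006) = 0.6019 kg/m³.
(x−vt)²/(4Dt) = (-3.0974)²/(4 × 0.141 × 27.7) = 0.6141; exp(−0.6141) = 0.5411.
C = 0.6019 × 0.5411 = 0.326 kg/m³.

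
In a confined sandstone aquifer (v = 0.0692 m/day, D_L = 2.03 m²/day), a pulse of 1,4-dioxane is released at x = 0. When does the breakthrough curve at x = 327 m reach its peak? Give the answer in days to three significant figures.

4320 days

For the 1D instantaneous-source solution, setting ∂C/∂t = 0 at fixed x gives v²t² + 2Dt − x² = 0, so t = (√(D² + v²x²) − D)/v².
√(D² + v²x²) = √(2.03² + 0.0692² × 327²) = 22.72; v² = 0.00478864.
t = (22.72 − 2.03)/0.00478864 = 4320 days (vs. the pure-advection estimate x/v = 4730 d).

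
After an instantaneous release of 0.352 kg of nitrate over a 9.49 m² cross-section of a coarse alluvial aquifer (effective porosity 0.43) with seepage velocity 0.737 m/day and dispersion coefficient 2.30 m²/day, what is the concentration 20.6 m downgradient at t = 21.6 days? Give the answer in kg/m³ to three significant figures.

For an instantaneous plane source, C(x,t) = M/(n_e·A·√(4πDt)) · exp(−(x−vt)²/(4Dt)), with n_e·A the pore (flow) area.
Plume center vt = 0.737 × 21.6 = 15.9192 m, so the well at 20.6 m is 4.6808 m downgradient of the peak.
√(4πDt) = 24.99 m, giving peak height M/(n_e·A·√(4πDt)) = 0.352/(0.43 × 9.49 × 24.99) = 0.003452 kg/m³.
(x−vt)²/(4Dt) = (4.6808)²/(4 × 2.30 × 21.6) = 0.1103; exp(−0.1103) = 0.8956.
C = 0.003452 × 0.8956 = 0.00309 kg/m³.

0.00309 kg/m³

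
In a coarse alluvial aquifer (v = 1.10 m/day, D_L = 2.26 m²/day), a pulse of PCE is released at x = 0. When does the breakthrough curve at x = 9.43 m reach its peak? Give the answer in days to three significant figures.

For the 1D instantaneous-source solution, setting ∂C/∂t = 0 at fixed x gives v²t² + 2Dt − x² = 0, so t = (√(D² + v²x²) − D)/v².
√(D² + v²x²) = √(2.26² + 1.10² × 9.43²) = 10.62; v² = 1.21.
t = (10.62 − 2.26)/1.21 = 6.91 days (vs. the pure-advection estimate x/v = 8.57 d).

6.91 days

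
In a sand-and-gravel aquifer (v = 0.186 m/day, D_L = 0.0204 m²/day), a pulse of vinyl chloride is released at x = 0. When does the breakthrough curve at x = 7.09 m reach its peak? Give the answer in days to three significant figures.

For the 1D instantaneous-source solution, setting ∂C/∂t = 0 at fixed x gives v²t² + 2Dt − x² = 0, so t = (√(D² + v²x²) − D)/v².
√(D² + v²x²) = √(0.0204² + 0.186² × 7.09²) = 1.319; v² = 0.034596.
t = (1.319 − 0.0204)/0.034596 = 37.5 days (vs. the pure-advection estimate x/v = 38.1 d).

37.5 days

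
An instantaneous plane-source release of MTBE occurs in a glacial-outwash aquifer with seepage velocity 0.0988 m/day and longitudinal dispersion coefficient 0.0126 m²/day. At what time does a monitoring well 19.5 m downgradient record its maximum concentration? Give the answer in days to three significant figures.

196 days

For the 1D instantaneous-source solution, setting ∂C/∂t = 0 at fixed x gives v²t² + 2Dt − x² = 0, so t = (√(D² + v²x²) − D)/v².
√(D² + v²x²) = √(0.0126² + 0.0988² × 19.5²) = 1.927; v² = 0.00976144.
t = (1.927 − 0.0126)/0.00976144 = 196 days (vs. the pure-advection estimate x/v = 197 d).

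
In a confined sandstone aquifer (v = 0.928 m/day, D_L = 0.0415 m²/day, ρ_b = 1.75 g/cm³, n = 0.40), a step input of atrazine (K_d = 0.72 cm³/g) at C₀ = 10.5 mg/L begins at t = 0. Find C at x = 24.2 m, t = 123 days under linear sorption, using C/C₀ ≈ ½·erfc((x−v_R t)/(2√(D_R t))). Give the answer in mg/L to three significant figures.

Retardation factor R = 1 + ρ_b·K_d/n = 1 + 1.75 × 0.72/0.40 = 4.150.
Sorption retards both mechanisms: v_R = v/R = 0.2236 m/day, D_R = D/R = 0.01000 m²/day.
v_R·t = 0.2236 × 123 = 27.5028 m; 2√(D_R t) = 2.218 m; argument = (24.2 − 27.5028)/2.218 = -1.489.
C = C₀ × ½·erfc(-1.489) = 10.5 × 0.9824 = 10.3 mg/L.

10.3 mg/L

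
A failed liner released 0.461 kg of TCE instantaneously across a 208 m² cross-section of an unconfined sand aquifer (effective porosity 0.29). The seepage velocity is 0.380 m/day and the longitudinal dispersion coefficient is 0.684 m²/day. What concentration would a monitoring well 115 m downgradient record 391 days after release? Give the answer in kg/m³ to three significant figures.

For an instantaneous plane source, C(x,t) = M/(n_e·A·√(4πDt)) · exp(−(x−vt)²/(4Dt)), with n_e·A the pore (flow) area.
Plume center vt = 0.380 × 391 = 148.58 m, so the well at 115 m is 33.58 m upgradient of the peak.
√(4πDt) = 57.97 m, giving peak height M/(n_e·A·√(4πDt)) = 0.461/(0.29 × 208 × 57.97) = 0.0001318 kg/m³.
(x−vt)²/(4Dt) = (-33.58)²/(4 × 0.684 × 391) = 1.054; exp(−1.054) = 0.3485.
C = 0.0001318 × 0.3485 = 4.59e-05 kg/m³.

4.59e-05 kg/m³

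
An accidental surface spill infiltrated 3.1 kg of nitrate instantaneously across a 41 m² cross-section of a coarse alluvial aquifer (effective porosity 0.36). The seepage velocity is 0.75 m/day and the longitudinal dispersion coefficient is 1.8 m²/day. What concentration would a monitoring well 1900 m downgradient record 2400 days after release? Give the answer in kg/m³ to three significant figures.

For an instantaneous plane source, C(x,t) = M/(n_e·A·√(4πDt)) · exp(−(x−vt)²/(4Dt)), with n_e·A the pore (flow) area.
Plume center vt = 0.75 × 2400 = 1800 m, so the well at 1900 m is 100 m downgradient of the peak.
√(4πDt) = 233.0 m, giving peak height M/(n_e·A·√(4πDt)) = 3.1/(0.36 × 41 × 233.0) = 0.0009014 kg/m³.
(x−vt)²/(4Dt) = (100)²/(4 × 1.8 × 2400) = 0.5787; exp(−0.5787) = 0.5606.
C = 0.0009014 × 0.5606 = 0.000505 kg/m³.

0.000505 kg/m³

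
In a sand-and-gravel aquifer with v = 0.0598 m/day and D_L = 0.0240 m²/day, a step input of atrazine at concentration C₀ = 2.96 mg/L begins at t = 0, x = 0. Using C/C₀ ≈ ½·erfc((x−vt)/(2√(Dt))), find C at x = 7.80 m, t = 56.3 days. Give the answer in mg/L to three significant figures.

0.0104 mg/L

For a continuous step input, C/C₀ ≈ ½·erfc((x−vt)/(2√(Dt))).
vt = 0.0598 × 56.3 = 3.36674 m and 2√(Dt) = 2√(0.0240 × 56.3) = 2.325 m.
Argument (x−vt)/(2√(Dt)) = (7.80 − 3.36674)/2.325 = 1.907; ½·erfc(1.907) = 0.003499.
C = 2.96 × 0.003499 = 0.0104 mg/L.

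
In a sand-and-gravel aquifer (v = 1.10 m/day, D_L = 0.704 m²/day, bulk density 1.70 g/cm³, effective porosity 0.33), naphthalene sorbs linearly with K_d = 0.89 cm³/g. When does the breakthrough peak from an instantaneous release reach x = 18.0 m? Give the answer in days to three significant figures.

Retardation factor R = 1 + ρ_b·K_d/n = 1 + 1.70 × 0.89/0.33 = 5.585.
Sorption retards both mechanisms: v_R = v/R = 0.1970 m/day, D_R = D/R = 0.1261 m²/day.
Peak time from v_R²t² + 2D_R t − x² = 0: t = (√(D_R² + v_R²x²) − D_R)/v_R².
√(D_R² + v_R²x²) = √(0.1261² + 0.1970² × 18.0²) = 3.548; v_R² = 0.03881.
t = (3.548 − 0.1261)/0.03881 = 88.2 days.

88.2 days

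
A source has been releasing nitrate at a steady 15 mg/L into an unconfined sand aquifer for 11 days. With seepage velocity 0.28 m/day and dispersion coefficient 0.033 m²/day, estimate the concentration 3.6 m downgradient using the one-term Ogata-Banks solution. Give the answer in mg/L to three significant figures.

For a continuous step input, C/C₀ ≈ ½·erfc((x−vt)/(2√(Dt))).
vt = 0.28 × 11 = 3.08 m and 2√(Dt) = 2√(0.033 × 11) = 1.205 m.
Argument (x−vt)/(2√(Dt)) = (3.6 − 3.08)/1.205 = 0.4315; ½·erfc(0.4315) = 0.2709.
C = 15 × 0.2709 = 4.06 mg/L.

4.06 mg/L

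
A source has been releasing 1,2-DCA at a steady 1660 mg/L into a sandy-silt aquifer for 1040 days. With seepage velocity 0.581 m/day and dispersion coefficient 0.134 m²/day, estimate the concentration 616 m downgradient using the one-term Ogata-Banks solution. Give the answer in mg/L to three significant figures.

399 mg/L

For a continuous step input, C/C₀ ≈ ½·erfc((x−vt)/(2√(Dt))).
vt = 0.581 × 1040 = 604.24 m and 2√(Dt) = 2√(0.134 × 1040) = 23.61 m.
Argument (x−vt)/(2√(Dt)) = (616 − 604.24)/23.61 = 0.4981; ½·erfc(0.4981) = 0.2406.
C = 1660 × 0.2406 = 399 mg/L.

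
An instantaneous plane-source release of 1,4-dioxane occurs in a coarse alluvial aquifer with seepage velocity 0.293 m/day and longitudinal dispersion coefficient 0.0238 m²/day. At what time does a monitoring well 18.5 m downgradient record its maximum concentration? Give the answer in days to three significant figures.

For the 1D instantaneous-source solution, setting ∂C/∂t = 0 at fixed x gives v²t² + 2Dt − x² = 0, so t = (√(D² + v²x²) − D)/v².
√(D² + v²x²) = √(0.0238² + 0.293² × 18.5²) = 5.421; v² = 0.085849.
t = (5.421 − 0.0238)/0.085849 = 62.9 days (vs. the pure-advection estimate x/v = 63.1 d).

62.9 days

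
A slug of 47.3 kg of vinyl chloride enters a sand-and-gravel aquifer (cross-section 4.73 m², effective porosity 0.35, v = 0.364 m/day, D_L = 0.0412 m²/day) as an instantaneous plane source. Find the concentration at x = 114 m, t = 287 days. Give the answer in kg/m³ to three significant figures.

For an instantaneous plane source, C(x,t) = M/(n_e·A·√(4πDt)) · exp(−(x−vt)²/(4Dt)), with n_e·A the pore (flow) area.
Plume center vt = 0.364 × 287 = 104.468 m, so the well at 114 m is 9.532 m downgradient of the peak.
√(4πDt) = 12.19 m, giving peak height M/(n_e·A·√(4πDt)) = 47.3/(0.35 × 4.73 × 12.19) = 2.344 kg/m³.
(x−vt)²/(4Dt) = (9.532)²/(4 × 0.0412 × 287) = 1.921; exp(−1.921) = 0.1465.
C = 2.344 × 0.1465 = 0.343 kg/m³.

0.343 kg/m³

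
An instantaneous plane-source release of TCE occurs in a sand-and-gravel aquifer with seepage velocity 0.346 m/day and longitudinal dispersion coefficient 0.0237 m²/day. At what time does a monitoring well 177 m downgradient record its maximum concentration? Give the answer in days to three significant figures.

511 days

For the 1D instantaneous-source solution, setting ∂C/∂t = 0 at fixed x gives v²t² + 2Dt − x² = 0, so t = (√(D² + v²x²) − D)/v².
√(D² + v²x²) = √(0.0237² + 0.346² × 177²) = 61.24; v² = 0.119716.
t = (61.24 − 0.0237)/0.119716 = 511 days (vs. the pure-advection estimate x/v = 512 d).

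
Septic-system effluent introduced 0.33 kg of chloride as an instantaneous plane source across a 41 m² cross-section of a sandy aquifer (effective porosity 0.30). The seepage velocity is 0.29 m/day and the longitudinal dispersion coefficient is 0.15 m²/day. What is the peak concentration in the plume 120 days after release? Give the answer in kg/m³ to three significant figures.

0.00178 kg/m³

The peak of an instantaneous 1D plume sits at x = vt; there the Gaussian factor is 1 and C_max = M/(n_e·A·√(4πDt)), where n_e·A is the pore area the mass is dissolved in.
√(4πDt) = √(4π × 0.15 × 120) = 15.04 m, so C_max = 0.33/(0.30 × 41 × 15.04) = 0.00178 kg/m³.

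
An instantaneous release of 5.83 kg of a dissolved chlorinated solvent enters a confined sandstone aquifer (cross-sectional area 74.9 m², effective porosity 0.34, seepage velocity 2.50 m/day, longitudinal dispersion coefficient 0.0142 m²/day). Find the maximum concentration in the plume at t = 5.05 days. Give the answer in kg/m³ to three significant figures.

0.241 kg/m³

The peak of an instantaneous 1D plume sits at x = vt; there the Gaussian factor is 1 and C_max = M/(n_e·A·√(4πDt)), where n_e·A is the pore area the mass is dissolved in.
√(4πDt) = √(4π × 0.0142 × 5.05) = 0.9493 m, so C_max = 5.83/(0.34 × 74.9 × 0.9493) = 0.241 kg/m³.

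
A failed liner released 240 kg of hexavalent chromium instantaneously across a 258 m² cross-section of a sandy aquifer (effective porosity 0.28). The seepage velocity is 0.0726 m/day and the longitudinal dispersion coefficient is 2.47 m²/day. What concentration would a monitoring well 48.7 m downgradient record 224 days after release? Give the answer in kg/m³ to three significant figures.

For an instantaneous plane source, C(x,t) = M/(n_e·A·√(4πDt)) · exp(−(x−vt)²/(4Dt)), with n_e·A the pore (flow) area.
Plume center vt = 0.0726 × 224 = 16.2624 m, so the well at 48.7 m is 32.4376 m downgradient of the peak.
√(4πDt) = 83.38 m, giving peak height M/(n_e·A·√(4πDt)) = 240/(0.28 × 258 × 83.38) = 0.03984 kg/m³.
(x−vt)²/(4Dt) = (32.4376)²/(4 × 2.47 × 224) = 0.4754; exp(−0.4754) = 0.6216.
C = 0.03984 × 0.6216 = 0.0248 kg/m³.

0.0248 kg/m³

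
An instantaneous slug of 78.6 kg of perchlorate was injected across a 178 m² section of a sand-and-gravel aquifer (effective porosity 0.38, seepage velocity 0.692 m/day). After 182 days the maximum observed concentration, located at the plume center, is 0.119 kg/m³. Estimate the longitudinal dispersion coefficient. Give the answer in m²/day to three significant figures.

0.0417 m²/day

At the plume center C_max = M/(n_e·A·√(4πDt)), so D = M²/(4πt·(n_e·A·C_max)²).
n_e·A·C_max = 0.38 × 178 × 0.119 = 8.049 kg/m.
D = 78.6²/(4π × 182 × 8.049²) = 0.0417 m²/day.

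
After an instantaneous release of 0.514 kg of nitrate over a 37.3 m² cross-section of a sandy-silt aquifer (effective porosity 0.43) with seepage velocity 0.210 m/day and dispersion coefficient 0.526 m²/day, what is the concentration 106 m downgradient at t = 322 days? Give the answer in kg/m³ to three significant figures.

7.90e-05 kg/m³

For an instantaneous plane source, C(x,t) = M/(n_e·A·√(4πDt)) · exp(−(x−vt)²/(4Dt)), with n_e·A the pore (flow) area.
Plume center vt = 0.210 × 322 = 67.62 m, so the well at 106 m is 38.38 m downgradient of the peak.
√(4πDt) = 46.13 m, giving peak height M/(n_e·A·√(4πDt)) = 0.514/(0.43 × 37.3 × 46.13) = 0.0006947 kg/m³.
(x−vt)²/(4Dt) = (38.38)²/(4 × 0.526 × 322) = 2.174; exp(−2.174) = 0.1137.
C = 0.0006947 × 0.1137 = 7.90e-05 kg/m³.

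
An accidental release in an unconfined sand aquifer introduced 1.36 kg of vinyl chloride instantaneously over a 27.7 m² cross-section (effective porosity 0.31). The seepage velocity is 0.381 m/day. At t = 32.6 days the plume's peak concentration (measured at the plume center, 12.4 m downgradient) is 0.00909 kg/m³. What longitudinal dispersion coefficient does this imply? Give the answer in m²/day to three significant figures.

0.741 m²/day

At the plume center C_max = M/(n_e·A·√(4πDt)), so D = M²/(4πt·(n_e·A·C_max)²).
n_e·A·C_max = 0.31 × 27.7 × 0.00909 = 0.07806 kg/m.
D = 1.36²/(4π × 32.6 × 0.07806²) = 0.741 m²/day.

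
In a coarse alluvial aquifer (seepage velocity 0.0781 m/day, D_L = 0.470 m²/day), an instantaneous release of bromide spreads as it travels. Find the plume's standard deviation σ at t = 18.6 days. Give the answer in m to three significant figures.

Dispersive spreading gives a Gaussian with σ² = 2Dt; advection only shifts the center.
σ = √(2 × 0.470 × 18.6) = 4.18 m.

4.18 m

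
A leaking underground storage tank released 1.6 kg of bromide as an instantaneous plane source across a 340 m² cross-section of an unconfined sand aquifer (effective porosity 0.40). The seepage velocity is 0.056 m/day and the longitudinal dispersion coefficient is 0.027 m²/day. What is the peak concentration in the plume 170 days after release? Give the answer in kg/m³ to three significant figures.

0.00155 kg/m³

The peak of an instantaneous 1D plume sits at x = vt; there the Gaussian factor is 1 and C_max = M/(n_e·A·√(4πDt)), where n_e·A is the pore area the mass is dissolved in.
√(4πDt) = √(4π × 0.027 × 170) = 7.595 m, so C_max = 1.6/(0.40 × 340 × 7.595) = 0.00155 kg/m³.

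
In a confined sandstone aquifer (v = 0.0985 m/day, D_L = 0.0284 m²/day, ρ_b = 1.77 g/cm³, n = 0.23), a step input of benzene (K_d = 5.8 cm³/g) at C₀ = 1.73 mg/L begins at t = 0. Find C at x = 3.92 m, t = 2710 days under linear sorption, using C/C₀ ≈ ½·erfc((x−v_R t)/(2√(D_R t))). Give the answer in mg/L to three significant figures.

1.48 mg/L

Retardation factor R = 1 + ρ_b·K_d/n = 1 + 1.77 × 5.8/0.23 = 45.63.
Sorption retards both mechanisms: v_R = v/R = 0.002159 m/day, D_R = D/R = 0.0006224 m²/day.
v_R·t = 0.002159 × 2710 = 5.85089 m; 2√(D_R t) = 2.597 m; argument = (3.92 − 5.85089)/2.597 = -0.7435.
C = C₀ × ½·erfc(-0.7435) = 1.73 × 0.8535 = 1.48 mg/L.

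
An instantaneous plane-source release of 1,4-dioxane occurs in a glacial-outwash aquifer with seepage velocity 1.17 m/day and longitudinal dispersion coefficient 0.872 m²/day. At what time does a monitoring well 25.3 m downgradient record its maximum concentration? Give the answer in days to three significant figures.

21.0 days

For the 1D instantaneous-source solution, setting ∂C/∂t = 0 at fixed x gives v²t² + 2Dt − x² = 0, so t = (√(D² + v²x²) − D)/v².
√(D² + v²x²) = √(0.872² + 1.17² × 25.3²) = 29.61; v² = 1.3689.
t = (29.61 − 0.872)/1.3689 = 21.0 days (vs. the pure-advection estimate x/v = 21.6 d).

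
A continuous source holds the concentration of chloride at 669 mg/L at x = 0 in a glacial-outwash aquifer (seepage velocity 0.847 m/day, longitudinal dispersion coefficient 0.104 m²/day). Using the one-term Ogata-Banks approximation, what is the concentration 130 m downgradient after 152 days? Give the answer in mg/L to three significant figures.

For a continuous step input, C/C₀ ≈ ½·erfc((x−vt)/(2√(Dt))).
vt = 0.847 × 152 = 128.744 m and 2√(Dt) = 2√(0.104 × 152) = 7.952 m.
Argument (x−vt)/(2√(Dt)) = (130 − 128.744)/7.952 = 0.1579; ½·erfc(0.1579) = 0.4116.
C = 669 × 0.4116 = 275 mg/L.

275 mg/L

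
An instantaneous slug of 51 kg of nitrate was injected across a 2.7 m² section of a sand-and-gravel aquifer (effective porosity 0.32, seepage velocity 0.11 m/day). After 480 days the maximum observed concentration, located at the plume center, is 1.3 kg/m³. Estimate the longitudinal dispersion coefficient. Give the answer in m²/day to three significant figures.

At the plume center C_max = M/(n_e·A·√(4πDt)), so D = M²/(4πt·(n_e·A·C_max)²).
n_e·A·C_max = 0.32 × 2.7 × 1.3 = 1.123 kg/m.
D = 51²/(4π × 480 × 1.123²) = 0.342 m²/day.

0.342 m²/day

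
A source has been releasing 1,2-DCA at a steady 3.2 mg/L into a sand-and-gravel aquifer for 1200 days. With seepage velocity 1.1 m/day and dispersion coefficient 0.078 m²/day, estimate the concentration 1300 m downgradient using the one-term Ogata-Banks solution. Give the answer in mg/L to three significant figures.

2.97 mg/L

For a continuous step input, C/C₀ ≈ ½·erfc((x−vt)/(2√(Dt))).
vt = 1.1 × 1200 = 1320 m and 2√(Dt) = 2√(0.078 × 1200) = 19.35 m.
Argument (x−vt)/(2√(Dt)) = (1300 − 1320)/19.35 = -1.034; ½·erfc(-1.034) = 0.9282.
C = 3.2 × 0.9282 = 2.97 mg/L.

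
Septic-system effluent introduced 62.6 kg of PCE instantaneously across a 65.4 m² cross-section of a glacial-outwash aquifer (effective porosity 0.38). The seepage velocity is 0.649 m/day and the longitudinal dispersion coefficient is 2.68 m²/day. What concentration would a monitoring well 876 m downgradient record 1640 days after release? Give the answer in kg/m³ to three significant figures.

0.00142 kg/m³

For an instantaneous plane source, C(x,t) = M/(n_e·A·√(4πDt)) · exp(−(x−vt)²/(4Dt)), with n_e·A the pore (flow) area.
Plume center vt = 0.649 × 1640 = 1064.36 m, so the well at 876 m is 188.36 m upgradient of the peak.
√(4πDt) = 235.0 m, giving peak height M/(n_e·A·√(4πDt)) = 62.6/(0.38 × 65.4 × 235.0) = 0.01072 kg/m³.
(x−vt)²/(4Dt) = (-188.36)²/(4 × 2.68 × 1640) = 2.018; exp(−2.018) = 0.1329.
C = 0.01072 × 0.1329 = 0.00142 kg/m³.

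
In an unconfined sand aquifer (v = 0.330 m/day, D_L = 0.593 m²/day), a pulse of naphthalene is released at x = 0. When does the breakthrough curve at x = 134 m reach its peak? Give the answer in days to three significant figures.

401 days

For the 1D instantaneous-source solution, setting ∂C/∂t = 0 at fixed x gives v²t² + 2Dt − x² = 0, so t = (√(D² + v²x²) − D)/v².
√(D² + v²x²) = √(0.593² + 0.330² × 134²) = 44.22; v² = 0.1089.
t = (44.22 − 0.593)/0.1089 = 401 days (vs. the pure-advection estimate x/v = 406 d).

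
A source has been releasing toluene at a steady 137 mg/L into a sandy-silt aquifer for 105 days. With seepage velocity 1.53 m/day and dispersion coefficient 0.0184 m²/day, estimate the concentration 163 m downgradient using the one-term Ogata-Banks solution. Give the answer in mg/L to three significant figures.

For a continuous step input, C/C₀ ≈ ½·erfc((x−vt)/(2√(Dt))).
vt = 1.53 × 105 = 160.65 m and 2√(Dt) = 2√(0.0184 × 105) = 2.780 m.
Argument (x−vt)/(2√(Dt)) = (163 − 160.65)/2.780 = 0.8453; ½·erfc(0.8453) = 0.1160.
C = 137 × 0.1160 = 15.9 mg/L.

15.9 mg/L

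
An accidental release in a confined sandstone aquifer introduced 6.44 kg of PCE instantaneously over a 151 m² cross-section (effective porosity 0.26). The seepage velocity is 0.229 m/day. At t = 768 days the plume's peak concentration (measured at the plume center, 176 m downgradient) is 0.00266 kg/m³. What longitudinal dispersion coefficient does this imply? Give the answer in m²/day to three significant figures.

At the plume center C_max = M/(n_e·A·√(4πDt)), so D = M²/(4πt·(n_e·A·C_max)²).
n_e·A·C_max = 0.26 × 151 × 0.00266 = 0.1044 kg/m.
D = 6.44²/(4π × 768 × 0.1044²) = 0.394 m²/day.

0.394 m²/day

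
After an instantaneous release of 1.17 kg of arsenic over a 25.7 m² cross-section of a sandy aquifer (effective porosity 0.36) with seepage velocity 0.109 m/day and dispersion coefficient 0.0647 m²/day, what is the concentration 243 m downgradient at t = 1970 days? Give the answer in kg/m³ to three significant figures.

For an instantaneous plane source, C(x,t) = M/(n_e·A·√(4πDt)) · exp(−(x−vt)²/(4Dt)), with n_e·A the pore (flow) area.
Plume center vt = 0.109 × 1970 = 214.73 m, so the well at 243 m is 28.27 m downgradient of the peak.
√(4πDt) = 40.02 m, giving peak height M/(n_e·A·√(4πDt)) = 1.17/(0.36 × 25.7 × 40.02) = 0.003160 kg/m³.
(x−vt)²/(4Dt) = (28.27)²/(4 × 0.0647 × 1970) = 1.568; exp(−1.568) = 0.2085.
C = 0.003160 × 0.2085 = 0.000659 kg/m³.

0.000659 kg/m³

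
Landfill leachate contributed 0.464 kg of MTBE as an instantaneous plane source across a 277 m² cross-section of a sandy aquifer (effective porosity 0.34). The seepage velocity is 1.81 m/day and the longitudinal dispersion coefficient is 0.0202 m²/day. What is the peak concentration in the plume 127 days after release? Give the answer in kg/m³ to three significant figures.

The peak of an instantaneous 1D plume sits at x = vt; there the Gaussian factor is 1 and C_max = M/(n_e·A·√(4πDt)), where n_e·A is the pore area the mass is dissolved in.
√(4πDt) = √(4π × 0.0202 × 127) = 5.678 m, so C_max = 0.464/(0.34 × 277 × 5.678) = 0.000868 kg/m³.

0.000868 kg/m³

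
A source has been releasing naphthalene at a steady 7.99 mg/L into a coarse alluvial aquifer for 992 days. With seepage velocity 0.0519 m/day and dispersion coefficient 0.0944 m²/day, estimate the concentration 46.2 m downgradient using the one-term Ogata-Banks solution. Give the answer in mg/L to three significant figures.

For a continuous step input, C/C₀ ≈ ½·erfc((x−vt)/(2√(Dt))).
vt = 0.0519 × 992 = 51.4848 m and 2√(Dt) = 2√(0.0944 × 992) = 19.35 m.
Argument (x−vt)/(2√(Dt)) = (46.2 − 51.4848)/19.35 = -0.2731; ½·erfc(-0.2731) = 0.6503.
C = 7.99 × 0.6503 = 5.20 mg/L.

5.20 mg/L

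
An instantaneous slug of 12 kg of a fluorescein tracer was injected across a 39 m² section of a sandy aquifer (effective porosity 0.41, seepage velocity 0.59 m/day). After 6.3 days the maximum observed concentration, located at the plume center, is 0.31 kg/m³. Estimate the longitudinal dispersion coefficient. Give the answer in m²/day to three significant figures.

0.0740 m²/day

At the plume center C_max = M/(n_e·A·√(4πDt)), so D = M²/(4πt·(n_e·A·C_max)²).
n_e·A·C_max = 0.41 × 39 × 0.31 = 4.957 kg/m.
D = 12²/(4π × 6.3 × 4.957²) = 0.0740 m²/day.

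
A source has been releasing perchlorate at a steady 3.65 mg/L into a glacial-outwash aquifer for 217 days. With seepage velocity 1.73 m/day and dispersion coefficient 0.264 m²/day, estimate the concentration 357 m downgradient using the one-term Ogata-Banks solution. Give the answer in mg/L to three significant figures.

For a continuous step input, C/C₀ ≈ ½·erfc((x−vt)/(2√(Dt))).
vt = 1.73 × 217 = 375.41 m and 2√(Dt) = 2√(0.264 × 217) = 15.14 m.
Argument (x−vt)/(2√(Dt)) = (357 − 375.41)/15.14 = -1.216; ½·erfc(-1.216) = 0.9573.
C = 3.65 × 0.9573 = 3.49 mg/L.

3.49 mg/L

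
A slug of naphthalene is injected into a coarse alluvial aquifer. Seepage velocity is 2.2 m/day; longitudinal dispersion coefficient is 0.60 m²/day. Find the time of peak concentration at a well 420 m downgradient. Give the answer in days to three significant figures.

191 days

For the 1D instantaneous-source solution, setting ∂C/∂t = 0 at fixed x gives v²t² + 2Dt − x² = 0, so t = (√(D² + v²x²) − D)/v².
√(D² + v²x²) = √(0.60² + 2.2² × 420²) = 924.0; v² = 4.84.
t = (924.0 − 0.60)/4.84 = 191 days (vs. the pure-advection estimate x/v = 191 d).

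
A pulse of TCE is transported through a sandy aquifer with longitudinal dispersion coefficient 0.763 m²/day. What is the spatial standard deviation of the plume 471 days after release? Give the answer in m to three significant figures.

26.8 m

Dispersive spreading gives a Gaussian with σ² = 2Dt; advection only shifts the center.
σ = √(2 × 0.763 × 471) = 26.8 m.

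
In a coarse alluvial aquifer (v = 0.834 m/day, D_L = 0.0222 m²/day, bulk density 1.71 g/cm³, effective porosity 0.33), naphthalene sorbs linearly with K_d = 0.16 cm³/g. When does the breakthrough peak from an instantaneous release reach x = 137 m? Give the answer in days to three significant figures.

300 days

Retardation factor R = 1 + ρ_b·K_d/n = 1 + 1.71 × 0.16/0.33 = 1.829.
Sorption retards both mechanisms: v_R = v/R = 0.4560 m/day, D_R = D/R = 0.01214 m²/day.
Peak time from v_R²t² + 2D_R t − x² = 0: t = (√(D_R² + v_R²x²) − D_R)/v_R².
√(D_R² + v_R²x²) = √(0.01214² + 0.4560² × 137²) = 62.47; v_R² = 0.2079.
t = (62.47 − 0.01214)/0.2079 = 300 days.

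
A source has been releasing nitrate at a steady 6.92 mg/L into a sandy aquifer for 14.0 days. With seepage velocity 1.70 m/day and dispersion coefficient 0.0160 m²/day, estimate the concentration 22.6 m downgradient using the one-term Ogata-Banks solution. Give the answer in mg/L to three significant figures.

For a continuous step input, C/C₀ ≈ ½·erfc((x−vt)/(2√(Dt))).
vt = 1.70 × 14.0 = 23.8 m and 2√(Dt) = 2√(0.0160 × 14.0) = 0.9466 m.
Argument (x−vt)/(2√(Dt)) = (22.6 − 23.8)/0.9466 = -1.268; ½·erfc(-1.268) = 0.9635.
C = 6.92 × 0.9635 = 6.67 mg/L.

6.67 mg/L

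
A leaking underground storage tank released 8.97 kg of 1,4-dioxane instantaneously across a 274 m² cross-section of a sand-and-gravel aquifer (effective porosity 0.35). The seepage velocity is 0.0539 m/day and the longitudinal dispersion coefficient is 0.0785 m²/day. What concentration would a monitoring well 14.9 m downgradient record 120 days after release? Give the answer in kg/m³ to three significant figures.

0.00130 kg/m³

For an instantaneous plane source, C(x,t) = M/(n_e·A·√(4πDt)) · exp(−(x−vt)²/(4Dt)), with n_e·A the pore (flow) area.
Plume center vt = 0.0539 × 120 = 6.468 m, so the well at 14.9 m is 8.432 m downgradient of the peak.
√(4πDt) = 10.88 m, giving peak height M/(n_e·A·√(4πDt)) = 8.97/(0.35 × 274 × 10.88) = 0.008597 kg/m³.
(x−vt)²/(4Dt) = (8.432)²/(4 × 0.0785 × 120) = 1.887; exp(−1.887) = 0.1515.
C = 0.008597 × 0.1515 = 0.00130 kg/m³.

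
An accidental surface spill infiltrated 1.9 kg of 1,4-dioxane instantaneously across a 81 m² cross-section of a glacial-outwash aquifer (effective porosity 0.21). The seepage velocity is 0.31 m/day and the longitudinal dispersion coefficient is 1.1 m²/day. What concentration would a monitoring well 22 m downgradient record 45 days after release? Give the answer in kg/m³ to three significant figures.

0.00323 kg/m³

For an instantaneous plane source, C(x,t) = M/(n_e·A·√(4πDt)) · exp(−(x−vt)²/(4Dt)), with n_e·A the pore (flow) area.
Plume center vt = 0.31 × 45 = 13.95 m, so the well at 22 m is 8.05 m downgradient of the peak.
√(4πDt) = 24.94 m, giving peak height M/(n_e·A·√(4πDt)) = 1.9/(0.21 × 81 × 24.94) = 0.004479 kg/m³.
(x−vt)²/(4Dt) = (8.05)²/(4 × 1.1 × 45) = 0.3273; exp(−0.3273) = 0.7209.
C = 0.004479 × 0.7209 = 0.00323 kg/m³.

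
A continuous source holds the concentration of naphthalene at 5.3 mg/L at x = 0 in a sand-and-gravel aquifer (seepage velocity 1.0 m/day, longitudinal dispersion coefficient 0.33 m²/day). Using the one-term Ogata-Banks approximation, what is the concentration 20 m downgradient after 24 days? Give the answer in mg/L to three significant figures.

For a continuous step input, C/C₀ ≈ ½·erfc((x−vt)/(2√(Dt))).
vt = 1.0 × 24 = 24 m and 2√(Dt) = 2√(0.33 × 24) = 5.628 m.
Argument (x−vt)/(2√(Dt)) = (20 − 24)/5.628 = -0.7107; ½·erfc(-0.7107) = 0.8426.
C = 5.3 × 0.8426 = 4.47 mg/L.

4.47 mg/L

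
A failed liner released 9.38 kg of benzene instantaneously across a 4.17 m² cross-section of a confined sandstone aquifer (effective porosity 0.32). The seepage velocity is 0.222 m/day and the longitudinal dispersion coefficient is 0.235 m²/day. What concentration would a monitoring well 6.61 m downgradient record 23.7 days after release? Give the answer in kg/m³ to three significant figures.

For an instantaneous plane source, C(x,t) = M/(n_e·A·√(4πDt)) · exp(−(x−vt)²/(4Dt)), with n_e·A the pore (flow) area.
Plume center vt = 0.222 × 23.7 = 5.2614 m, so the well at 6.61 m is 1.3486 m downgradient of the peak.
√(4πDt) = 8.366 m, giving peak height M/(n_e·A·√(4πDt)) = 9.38/(0.32 × 4.17 × 8.366) = 0.8402 kg/m³.
(x−vt)²/(4Dt) = (1.3486)²/(4 × 0.235 × 23.7) = 0.08164; exp(−0.08164) = 0.9216.
C = 0.8402 × 0.9216 = 0.774 kg/m³.

0.774 kg/m³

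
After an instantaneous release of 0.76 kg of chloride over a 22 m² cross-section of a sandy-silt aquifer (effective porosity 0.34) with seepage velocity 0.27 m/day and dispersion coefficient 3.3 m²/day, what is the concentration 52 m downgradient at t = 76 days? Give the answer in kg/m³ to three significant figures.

0.000674 kg/m³

For an instantaneous plane source, C(x,t) = M/(n_e·A·√(4πDt)) · exp(−(x−vt)²/(4Dt)), with n_e·A the pore (flow) area.
Plume center vt = 0.27 × 76 = 20.52 m, so the well at 52 m is 31.48 m downgradient of the peak.
√(4πDt) = 56.14 m, giving peak height M/(n_e·A·√(4πDt)) = 0.76/(0.34 × 22 × 56.14) = 0.001810 kg/m³.
(x−vt)²/(4Dt) = (31.48)²/(4 × 3.3 × 76) = 0.9878; exp(−0.9878) = 0.3724.
C = 0.001810 × 0.3724 = 0.000674 kg/m³.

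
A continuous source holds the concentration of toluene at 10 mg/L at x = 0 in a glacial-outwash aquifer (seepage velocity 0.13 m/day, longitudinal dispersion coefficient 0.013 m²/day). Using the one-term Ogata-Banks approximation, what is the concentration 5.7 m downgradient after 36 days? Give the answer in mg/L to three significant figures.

1.46 mg/L

For a continuous step input, C/C₀ ≈ ½·erfc((x−vt)/(2√(Dt))).
vt = 0.13 × 36 = 4.68 m and 2√(Dt) = 2√(0.013 × 36) = 1.368 m.
Argument (x−vt)/(2√(Dt)) = (5.7 − 4.68)/1.368 = 0.7456; ½·erfc(0.7456) = 0.1458.
C = 10 × 0.1458 = 1.46 mg/L.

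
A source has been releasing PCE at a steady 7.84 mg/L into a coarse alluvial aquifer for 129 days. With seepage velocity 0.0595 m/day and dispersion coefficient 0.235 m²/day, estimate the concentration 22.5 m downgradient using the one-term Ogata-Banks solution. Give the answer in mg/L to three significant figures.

For a continuous step input, C/C₀ ≈ ½·erfc((x−vt)/(2√(Dt))).
vt = 0.0595 × 129 = 7.6755 m and 2√(Dt) = 2√(0.235 × 129) = 11.01 m.
Argument (x−vt)/(2√(Dt)) = (22.5 − 7.6755)/11.01 = 1.346; ½·erfc(1.346) = 0.02849.
C = 7.84 × 0.02849 = 0.223 mg/L.

0.223 mg/L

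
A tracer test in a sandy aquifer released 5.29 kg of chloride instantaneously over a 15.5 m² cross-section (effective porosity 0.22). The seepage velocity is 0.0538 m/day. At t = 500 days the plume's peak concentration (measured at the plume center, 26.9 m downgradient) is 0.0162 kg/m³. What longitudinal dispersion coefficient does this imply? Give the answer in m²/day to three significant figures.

At the plume center C_max = M/(n_e·A·√(4πDt)), so D = M²/(4πt·(n_e·A·C_max)²).
n_e·A·C_max = 0.22 × 15.5 × 0.0162 = 0.05524 kg/m.
D = 5.29²/(4π × 500 × 0.05524²) = 1.46 m²/day.

1.46 m²/day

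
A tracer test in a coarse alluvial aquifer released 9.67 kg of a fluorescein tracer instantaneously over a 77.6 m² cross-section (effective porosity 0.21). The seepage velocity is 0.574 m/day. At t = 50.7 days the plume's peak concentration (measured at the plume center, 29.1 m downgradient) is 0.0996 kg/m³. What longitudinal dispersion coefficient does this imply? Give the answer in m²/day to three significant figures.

0.0557 m²/day

At the plume center C_max = M/(n_e·A·√(4πDt)), so D = M²/(4πt·(n_e·A·C_max)²).
n_e·A·C_max = 0.21 × 77.6 × 0.0996 = 1.623 kg/m.
D = 9.67²/(4π × 50.7 × 1.623²) = 0.0557 m²/day.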